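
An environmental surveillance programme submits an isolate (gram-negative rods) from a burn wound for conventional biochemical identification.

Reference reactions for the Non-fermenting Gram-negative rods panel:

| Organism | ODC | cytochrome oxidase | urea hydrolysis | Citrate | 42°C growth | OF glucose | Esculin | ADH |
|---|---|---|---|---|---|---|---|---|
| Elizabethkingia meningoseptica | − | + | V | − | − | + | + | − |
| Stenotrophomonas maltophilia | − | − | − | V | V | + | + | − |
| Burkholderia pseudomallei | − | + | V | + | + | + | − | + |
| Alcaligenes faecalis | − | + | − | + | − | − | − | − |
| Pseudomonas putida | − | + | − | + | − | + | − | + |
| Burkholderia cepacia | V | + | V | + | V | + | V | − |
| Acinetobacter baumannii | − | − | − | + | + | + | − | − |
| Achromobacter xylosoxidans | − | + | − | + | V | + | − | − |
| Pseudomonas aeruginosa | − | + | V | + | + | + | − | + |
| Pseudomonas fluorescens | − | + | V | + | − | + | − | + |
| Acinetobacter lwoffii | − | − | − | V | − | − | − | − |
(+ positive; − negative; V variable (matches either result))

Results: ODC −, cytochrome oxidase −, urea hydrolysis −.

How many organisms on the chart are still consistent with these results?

3

ODC −: all 11 remaining candidates are consistent.
cytochrome oxidase −: excludes 8 organisms — 3 left.
urea hydrolysis −: all 3 remaining candidates are consistent.
Still consistent: Acinetobacter baumannii, Acinetobacter lwoffii, Stenotrophomonas maltophilia.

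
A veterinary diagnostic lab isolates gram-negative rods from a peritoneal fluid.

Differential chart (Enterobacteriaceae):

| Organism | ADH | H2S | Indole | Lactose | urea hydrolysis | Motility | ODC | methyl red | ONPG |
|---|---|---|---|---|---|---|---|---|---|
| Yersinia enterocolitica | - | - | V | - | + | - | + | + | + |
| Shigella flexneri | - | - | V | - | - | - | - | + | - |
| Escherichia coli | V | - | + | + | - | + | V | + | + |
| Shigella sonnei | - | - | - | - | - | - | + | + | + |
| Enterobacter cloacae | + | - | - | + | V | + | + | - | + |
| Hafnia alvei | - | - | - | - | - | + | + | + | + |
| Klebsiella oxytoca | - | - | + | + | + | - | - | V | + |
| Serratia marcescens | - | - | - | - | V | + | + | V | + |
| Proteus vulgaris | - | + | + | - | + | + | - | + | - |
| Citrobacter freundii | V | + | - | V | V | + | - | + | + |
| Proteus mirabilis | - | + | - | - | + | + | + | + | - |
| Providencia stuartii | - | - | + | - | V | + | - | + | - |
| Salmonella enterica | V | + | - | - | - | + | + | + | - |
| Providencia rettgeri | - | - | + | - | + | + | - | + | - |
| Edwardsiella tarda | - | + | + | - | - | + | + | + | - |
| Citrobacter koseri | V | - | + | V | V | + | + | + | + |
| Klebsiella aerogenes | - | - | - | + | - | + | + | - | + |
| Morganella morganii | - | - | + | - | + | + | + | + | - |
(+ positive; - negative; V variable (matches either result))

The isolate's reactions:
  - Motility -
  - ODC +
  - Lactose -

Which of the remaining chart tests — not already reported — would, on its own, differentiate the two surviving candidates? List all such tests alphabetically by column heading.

urea hydrolysis

Lactose -: excludes Escherichia coli, Enterobacter cloacae, Klebsiella oxytoca, Klebsiella aerogenes — 14 left.
Motility -: excludes 11 organisms — 3 left.
ODC +: excludes Shigella flexneri — 2 left.
Two candidates remain: Shigella sonnei and Yersinia enterocolitica.
  ADH: - vs - — same for both, does not separate.
  H2S: - vs - — same for both, does not separate.
  Indole: - vs V — variable for at least one, does not separate.
  urea hydrolysis: Shigella sonnei -, Yersinia enterocolitica + — discriminates.
  methyl red: + vs + — same for both, does not separate.
  ONPG: + vs + — same for both, does not separate.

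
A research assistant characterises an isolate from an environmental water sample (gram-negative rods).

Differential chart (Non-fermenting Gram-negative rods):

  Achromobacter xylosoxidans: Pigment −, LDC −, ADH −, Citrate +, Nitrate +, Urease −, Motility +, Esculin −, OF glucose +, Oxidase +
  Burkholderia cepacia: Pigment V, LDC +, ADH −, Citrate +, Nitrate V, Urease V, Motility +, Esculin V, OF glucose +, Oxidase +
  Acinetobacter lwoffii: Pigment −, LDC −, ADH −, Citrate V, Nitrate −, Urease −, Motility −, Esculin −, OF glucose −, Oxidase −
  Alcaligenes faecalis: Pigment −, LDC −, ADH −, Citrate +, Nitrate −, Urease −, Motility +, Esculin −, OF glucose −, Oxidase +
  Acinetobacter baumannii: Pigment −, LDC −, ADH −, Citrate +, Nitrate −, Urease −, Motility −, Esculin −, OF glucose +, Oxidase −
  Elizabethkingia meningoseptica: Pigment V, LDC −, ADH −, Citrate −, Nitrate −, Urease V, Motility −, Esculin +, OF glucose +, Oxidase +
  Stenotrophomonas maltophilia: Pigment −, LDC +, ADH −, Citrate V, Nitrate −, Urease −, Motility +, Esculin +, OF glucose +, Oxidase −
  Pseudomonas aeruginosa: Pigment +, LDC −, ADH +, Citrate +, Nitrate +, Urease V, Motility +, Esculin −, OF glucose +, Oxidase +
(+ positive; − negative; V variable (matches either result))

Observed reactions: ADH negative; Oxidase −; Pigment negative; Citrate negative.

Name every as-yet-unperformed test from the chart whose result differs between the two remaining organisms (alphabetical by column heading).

Esculin, LDC, Motility, OF glucose

Pigment −: excludes Pseudomonas aeruginosa — 7 left.
ADH −: all 7 remaining candidates are consistent.
Oxidase −: excludes Achromobacter xylosoxidans, Burkholderia cepacia, Alcaligenes faecalis, Elizabethkingia meningoseptica — 3 left.
Citrate −: excludes Acinetobacter baumannii — 2 left.
Two candidates remain: Acinetobacter lwoffii and Stenotrophomonas maltophilia.
  LDC: Acinetobacter lwoffii −, Stenotrophomonas maltophilia + — discriminates.
  Nitrate: − vs − — same for both, does not separate.
  Urease: − vs − — same for both, does not separate.
  Motility: Acinetobacter lwoffii −, Stenotrophomonas maltophilia + — discriminates.
  Esculin: Acinetobacter lwoffii −, Stenotrophomonas maltophilia + — discriminates.
  OF glucose: Acinetobacter lwoffii −, Stenotrophomonas maltophilia + — discriminates.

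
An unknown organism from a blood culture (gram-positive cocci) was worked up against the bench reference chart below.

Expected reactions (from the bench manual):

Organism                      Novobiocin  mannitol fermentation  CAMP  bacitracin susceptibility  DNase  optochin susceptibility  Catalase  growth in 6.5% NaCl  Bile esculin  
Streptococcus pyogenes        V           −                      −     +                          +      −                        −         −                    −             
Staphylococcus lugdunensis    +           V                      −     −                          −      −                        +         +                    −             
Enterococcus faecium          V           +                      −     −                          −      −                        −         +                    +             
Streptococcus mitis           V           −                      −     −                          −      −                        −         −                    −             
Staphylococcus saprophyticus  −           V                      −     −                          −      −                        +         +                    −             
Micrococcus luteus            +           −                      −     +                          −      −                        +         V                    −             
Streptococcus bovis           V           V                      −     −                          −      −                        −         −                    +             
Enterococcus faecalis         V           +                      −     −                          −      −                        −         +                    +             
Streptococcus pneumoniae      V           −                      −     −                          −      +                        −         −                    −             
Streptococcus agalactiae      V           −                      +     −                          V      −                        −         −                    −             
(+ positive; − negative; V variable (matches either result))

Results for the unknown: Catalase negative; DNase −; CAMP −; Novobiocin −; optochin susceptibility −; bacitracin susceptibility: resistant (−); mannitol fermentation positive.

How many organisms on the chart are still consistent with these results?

3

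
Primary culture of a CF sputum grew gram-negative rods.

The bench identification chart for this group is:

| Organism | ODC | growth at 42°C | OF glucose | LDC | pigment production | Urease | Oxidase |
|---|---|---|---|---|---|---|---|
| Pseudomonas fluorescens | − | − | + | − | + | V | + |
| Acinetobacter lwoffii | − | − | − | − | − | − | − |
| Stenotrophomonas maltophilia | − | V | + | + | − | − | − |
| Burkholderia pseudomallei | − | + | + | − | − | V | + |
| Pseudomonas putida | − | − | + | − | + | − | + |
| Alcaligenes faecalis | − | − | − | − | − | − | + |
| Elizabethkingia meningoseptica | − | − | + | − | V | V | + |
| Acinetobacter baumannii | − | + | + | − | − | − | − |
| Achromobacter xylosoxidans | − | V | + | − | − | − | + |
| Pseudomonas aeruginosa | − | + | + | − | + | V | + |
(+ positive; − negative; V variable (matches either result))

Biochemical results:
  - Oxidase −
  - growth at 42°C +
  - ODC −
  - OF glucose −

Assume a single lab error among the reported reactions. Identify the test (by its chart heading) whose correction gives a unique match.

growth at 42°C

As reported, no row in the chart matches all 4 reactions.
Reversing growth at 42°C (to −) → unique match: Acinetobacter lwoffii.
Reversing OF glucose → 2 organisms match (not unique).
Reversing Oxidase → still no organism matches.
Reversing ODC → still no organism matches.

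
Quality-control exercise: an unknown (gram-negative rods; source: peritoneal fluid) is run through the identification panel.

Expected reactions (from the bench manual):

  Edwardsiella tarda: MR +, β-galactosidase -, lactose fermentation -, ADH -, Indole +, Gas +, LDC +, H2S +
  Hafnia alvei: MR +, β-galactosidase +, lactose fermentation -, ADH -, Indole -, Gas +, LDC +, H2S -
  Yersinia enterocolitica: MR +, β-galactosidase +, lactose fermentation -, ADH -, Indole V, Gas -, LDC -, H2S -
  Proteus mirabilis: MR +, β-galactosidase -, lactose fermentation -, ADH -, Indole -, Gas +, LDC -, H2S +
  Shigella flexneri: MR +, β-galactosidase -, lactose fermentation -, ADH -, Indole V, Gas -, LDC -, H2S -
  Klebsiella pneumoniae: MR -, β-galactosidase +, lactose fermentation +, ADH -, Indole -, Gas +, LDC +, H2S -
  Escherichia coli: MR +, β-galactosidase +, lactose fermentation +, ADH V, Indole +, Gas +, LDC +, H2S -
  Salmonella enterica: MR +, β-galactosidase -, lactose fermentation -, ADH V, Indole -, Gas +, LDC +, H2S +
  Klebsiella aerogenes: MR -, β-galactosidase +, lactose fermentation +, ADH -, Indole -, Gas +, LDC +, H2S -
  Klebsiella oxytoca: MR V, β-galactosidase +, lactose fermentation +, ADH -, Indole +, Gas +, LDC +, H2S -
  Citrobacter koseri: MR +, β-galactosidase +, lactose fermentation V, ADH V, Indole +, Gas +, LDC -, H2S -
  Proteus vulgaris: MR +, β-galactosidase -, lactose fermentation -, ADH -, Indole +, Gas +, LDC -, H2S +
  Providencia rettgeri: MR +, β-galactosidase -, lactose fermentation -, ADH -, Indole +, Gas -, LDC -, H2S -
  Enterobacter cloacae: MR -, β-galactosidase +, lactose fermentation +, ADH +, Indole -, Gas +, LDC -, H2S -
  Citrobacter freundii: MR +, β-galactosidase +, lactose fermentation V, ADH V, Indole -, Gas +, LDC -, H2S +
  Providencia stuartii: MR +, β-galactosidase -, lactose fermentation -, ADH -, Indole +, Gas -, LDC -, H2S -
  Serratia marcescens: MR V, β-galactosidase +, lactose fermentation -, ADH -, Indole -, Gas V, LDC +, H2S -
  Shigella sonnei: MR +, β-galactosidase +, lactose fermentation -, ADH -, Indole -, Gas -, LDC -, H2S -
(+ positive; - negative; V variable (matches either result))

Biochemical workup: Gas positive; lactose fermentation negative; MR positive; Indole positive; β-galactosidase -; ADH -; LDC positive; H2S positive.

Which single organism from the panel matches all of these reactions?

Edwardsiella tarda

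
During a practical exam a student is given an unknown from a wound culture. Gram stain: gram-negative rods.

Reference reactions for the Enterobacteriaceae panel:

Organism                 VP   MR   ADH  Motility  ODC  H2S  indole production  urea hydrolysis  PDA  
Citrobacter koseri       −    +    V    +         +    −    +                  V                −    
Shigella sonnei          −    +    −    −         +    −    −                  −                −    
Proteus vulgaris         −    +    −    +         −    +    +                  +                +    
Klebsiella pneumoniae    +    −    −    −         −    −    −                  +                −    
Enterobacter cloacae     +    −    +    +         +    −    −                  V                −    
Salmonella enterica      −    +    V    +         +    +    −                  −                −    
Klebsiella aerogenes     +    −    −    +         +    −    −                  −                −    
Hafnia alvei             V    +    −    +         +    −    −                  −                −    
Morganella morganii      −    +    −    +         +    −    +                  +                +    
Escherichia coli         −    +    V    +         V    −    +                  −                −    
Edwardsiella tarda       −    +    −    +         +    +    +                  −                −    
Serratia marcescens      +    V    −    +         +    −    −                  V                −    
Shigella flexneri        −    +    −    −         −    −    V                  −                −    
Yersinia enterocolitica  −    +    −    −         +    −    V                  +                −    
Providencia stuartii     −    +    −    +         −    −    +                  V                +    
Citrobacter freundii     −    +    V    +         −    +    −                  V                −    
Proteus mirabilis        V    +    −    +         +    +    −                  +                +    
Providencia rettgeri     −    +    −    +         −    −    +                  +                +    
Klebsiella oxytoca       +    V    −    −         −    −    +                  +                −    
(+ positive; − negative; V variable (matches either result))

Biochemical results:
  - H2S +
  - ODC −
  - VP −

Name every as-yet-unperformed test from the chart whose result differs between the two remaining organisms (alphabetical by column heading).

VP −: excludes 5 organisms — 14 left.
H2S +: excludes 9 organisms — 5 left.
ODC −: excludes Salmonella enterica, Edwardsiella tarda, Proteus mirabilis — 2 left.
Two candidates remain: Citrobacter freundii and Proteus vulgaris.
  MR: + vs + — same for both, does not separate.
  ADH: V vs − — variable for at least one, does not separate.
  Motility: + vs + — same for both, does not separate.
  indole production: Citrobacter freundii −, Proteus vulgaris + — discriminates.
  urea hydrolysis: V vs + — variable for at least one, does not separate.
  PDA: Citrobacter freundii −, Proteus vulgaris + — discriminates.

indole production, PDA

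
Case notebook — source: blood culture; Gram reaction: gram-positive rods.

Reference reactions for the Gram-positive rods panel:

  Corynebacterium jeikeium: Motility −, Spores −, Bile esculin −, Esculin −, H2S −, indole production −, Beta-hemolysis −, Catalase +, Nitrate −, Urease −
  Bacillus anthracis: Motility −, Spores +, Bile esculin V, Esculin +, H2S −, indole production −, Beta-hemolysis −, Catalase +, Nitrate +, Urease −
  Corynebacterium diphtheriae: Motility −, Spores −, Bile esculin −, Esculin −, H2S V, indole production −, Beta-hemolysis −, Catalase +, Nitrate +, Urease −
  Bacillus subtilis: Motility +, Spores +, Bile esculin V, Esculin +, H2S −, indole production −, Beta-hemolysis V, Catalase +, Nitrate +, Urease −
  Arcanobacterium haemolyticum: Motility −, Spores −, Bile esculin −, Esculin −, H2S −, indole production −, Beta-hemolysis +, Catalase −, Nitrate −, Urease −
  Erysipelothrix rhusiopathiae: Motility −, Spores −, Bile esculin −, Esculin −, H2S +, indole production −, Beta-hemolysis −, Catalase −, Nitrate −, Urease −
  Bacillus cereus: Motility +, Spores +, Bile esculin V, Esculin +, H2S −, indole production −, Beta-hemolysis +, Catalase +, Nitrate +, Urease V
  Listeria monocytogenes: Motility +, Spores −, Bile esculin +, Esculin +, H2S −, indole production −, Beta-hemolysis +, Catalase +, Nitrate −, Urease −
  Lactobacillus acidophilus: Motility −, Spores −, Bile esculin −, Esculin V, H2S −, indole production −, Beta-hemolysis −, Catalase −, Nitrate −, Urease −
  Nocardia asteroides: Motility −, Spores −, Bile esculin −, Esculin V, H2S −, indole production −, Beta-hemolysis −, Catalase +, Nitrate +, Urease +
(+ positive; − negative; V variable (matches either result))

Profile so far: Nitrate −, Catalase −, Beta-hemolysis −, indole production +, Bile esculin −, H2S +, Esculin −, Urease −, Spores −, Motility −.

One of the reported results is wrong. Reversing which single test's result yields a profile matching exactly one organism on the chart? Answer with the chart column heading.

As reported, no row in the chart matches all 10 reactions.
Reversing Bile esculin → still no organism matches.
Reversing Beta-hemolysis → still no organism matches.
Reversing Esculin → still no organism matches.
Reversing Spores → still no organism matches.
Reversing indole production (to −) → unique match: Erysipelothrix rhusiopathiae.
Reversing H2S → still no organism matches.
Reversing Nitrate → still no organism matches.
Reversing Motility → still no organism matches.
Reversing Catalase → still no organism matches.
Reversing Urease → still no organism matches.

indole production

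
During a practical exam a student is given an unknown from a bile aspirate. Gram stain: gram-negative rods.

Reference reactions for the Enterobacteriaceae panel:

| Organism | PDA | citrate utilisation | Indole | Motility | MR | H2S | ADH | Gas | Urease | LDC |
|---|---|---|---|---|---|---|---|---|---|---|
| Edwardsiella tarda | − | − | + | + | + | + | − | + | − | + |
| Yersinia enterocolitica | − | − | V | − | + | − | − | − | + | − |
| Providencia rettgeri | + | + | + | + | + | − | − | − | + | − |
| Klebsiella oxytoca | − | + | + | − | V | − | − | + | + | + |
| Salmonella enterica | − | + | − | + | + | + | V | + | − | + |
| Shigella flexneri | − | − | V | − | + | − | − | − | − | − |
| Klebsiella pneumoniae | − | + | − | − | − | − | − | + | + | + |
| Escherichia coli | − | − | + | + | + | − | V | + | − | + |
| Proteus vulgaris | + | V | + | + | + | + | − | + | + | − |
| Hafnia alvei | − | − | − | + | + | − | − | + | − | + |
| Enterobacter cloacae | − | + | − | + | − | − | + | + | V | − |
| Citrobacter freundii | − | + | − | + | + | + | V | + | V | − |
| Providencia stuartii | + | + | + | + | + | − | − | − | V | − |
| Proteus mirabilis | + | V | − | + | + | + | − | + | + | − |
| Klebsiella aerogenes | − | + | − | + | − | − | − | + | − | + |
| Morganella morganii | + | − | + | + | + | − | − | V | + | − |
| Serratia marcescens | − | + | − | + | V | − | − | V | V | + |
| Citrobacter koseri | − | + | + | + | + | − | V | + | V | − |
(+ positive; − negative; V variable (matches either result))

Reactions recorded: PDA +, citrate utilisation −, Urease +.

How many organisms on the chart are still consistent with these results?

citrate utilisation −: excludes 10 organisms — 8 left.
Urease +: excludes Edwardsiella tarda, Shigella flexneri, Escherichia coli, Hafnia alvei — 4 left.
PDA +: excludes Yersinia enterocolitica — 3 left.
Still consistent: Morganella morganii, Proteus mirabilis, Proteus vulgaris.

3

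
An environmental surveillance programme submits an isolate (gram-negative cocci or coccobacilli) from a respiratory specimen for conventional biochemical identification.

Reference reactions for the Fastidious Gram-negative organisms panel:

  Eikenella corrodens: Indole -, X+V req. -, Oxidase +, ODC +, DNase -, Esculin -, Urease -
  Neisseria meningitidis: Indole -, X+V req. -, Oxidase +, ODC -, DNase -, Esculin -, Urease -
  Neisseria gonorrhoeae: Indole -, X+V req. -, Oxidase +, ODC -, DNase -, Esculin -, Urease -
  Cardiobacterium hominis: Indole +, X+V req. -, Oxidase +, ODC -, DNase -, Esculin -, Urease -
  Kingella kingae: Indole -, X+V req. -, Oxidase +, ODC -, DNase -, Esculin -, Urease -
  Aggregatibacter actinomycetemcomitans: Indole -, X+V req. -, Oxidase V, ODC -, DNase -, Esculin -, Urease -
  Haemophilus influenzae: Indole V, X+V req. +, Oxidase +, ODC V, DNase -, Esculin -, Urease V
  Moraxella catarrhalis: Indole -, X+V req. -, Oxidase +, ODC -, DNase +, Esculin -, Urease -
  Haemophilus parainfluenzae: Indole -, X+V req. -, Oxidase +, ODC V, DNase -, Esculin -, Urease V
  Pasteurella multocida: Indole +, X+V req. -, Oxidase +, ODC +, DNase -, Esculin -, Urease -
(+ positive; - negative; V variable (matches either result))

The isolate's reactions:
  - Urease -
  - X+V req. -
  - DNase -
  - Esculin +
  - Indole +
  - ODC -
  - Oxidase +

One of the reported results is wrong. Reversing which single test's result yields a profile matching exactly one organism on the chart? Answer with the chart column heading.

Esculin

As reported, no row in the chart matches all 7 reactions.
Reversing Indole → still no organism matches.
Reversing ODC → still no organism matches.
Reversing Oxidase → still no organism matches.
Reversing Esculin (to -) → unique match: Cardiobacterium hominis.
Reversing X+V req. → still no organism matches.
Reversing Urease → still no organism matches.
Reversing DNase → still no organism matches.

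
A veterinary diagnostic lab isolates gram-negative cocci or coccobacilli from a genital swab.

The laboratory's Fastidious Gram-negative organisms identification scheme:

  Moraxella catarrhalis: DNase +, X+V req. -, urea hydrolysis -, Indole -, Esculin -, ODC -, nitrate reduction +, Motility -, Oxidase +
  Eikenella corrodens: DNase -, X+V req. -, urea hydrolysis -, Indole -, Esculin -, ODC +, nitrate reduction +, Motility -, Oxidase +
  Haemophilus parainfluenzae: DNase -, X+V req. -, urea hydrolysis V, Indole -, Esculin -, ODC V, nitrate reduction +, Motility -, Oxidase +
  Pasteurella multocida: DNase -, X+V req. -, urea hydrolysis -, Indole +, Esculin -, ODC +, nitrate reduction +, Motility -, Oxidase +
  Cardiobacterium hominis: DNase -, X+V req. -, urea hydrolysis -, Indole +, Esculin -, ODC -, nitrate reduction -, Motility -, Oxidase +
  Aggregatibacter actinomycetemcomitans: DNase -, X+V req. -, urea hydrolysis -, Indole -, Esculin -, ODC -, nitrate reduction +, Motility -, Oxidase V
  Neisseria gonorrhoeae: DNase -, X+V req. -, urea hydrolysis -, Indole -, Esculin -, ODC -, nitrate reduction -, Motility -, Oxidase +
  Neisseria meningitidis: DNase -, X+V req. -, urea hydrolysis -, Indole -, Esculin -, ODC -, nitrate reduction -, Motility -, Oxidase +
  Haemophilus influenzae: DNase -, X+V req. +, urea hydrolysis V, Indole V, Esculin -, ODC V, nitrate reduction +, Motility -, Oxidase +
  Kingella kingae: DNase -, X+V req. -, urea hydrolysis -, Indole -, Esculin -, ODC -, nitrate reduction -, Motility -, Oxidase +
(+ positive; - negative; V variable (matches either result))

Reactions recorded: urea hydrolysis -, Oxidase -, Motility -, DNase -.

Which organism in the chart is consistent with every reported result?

Aggregatibacter actinomycetemcomitans

Oxidase -: excludes 9 organisms — 1 left.
DNase -: the one remaining candidate is consistent.
Motility -: the one remaining candidate is consistent.
urea hydrolysis -: the one remaining candidate is consistent.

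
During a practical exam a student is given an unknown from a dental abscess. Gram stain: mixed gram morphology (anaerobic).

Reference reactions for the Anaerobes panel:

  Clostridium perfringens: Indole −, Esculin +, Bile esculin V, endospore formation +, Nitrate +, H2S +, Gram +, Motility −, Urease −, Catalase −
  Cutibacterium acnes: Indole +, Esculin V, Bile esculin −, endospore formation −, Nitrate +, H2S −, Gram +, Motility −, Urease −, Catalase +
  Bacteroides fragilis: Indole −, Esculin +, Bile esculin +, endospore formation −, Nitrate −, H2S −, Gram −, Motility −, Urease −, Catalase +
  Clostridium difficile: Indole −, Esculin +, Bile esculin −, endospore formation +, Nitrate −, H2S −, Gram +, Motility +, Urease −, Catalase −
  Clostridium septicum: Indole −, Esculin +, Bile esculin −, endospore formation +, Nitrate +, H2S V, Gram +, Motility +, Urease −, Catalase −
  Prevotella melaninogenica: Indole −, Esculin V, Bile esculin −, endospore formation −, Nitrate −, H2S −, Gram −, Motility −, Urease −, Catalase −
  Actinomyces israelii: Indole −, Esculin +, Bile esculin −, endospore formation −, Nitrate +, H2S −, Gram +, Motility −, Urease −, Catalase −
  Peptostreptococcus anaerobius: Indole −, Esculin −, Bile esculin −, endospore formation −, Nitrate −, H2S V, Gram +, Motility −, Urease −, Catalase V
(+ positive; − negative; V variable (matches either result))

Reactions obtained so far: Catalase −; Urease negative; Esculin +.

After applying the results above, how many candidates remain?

Esculin +: excludes Peptostreptococcus anaerobius — 7 left.
Catalase −: excludes Cutibacterium acnes, Bacteroides fragilis — 5 left.
Urease −: all 5 remaining candidates are consistent.
Still consistent: Actinomyces israelii, Clostridium difficile, Clostridium perfringens, Clostridium septicum, Prevotella melaninogenica.

5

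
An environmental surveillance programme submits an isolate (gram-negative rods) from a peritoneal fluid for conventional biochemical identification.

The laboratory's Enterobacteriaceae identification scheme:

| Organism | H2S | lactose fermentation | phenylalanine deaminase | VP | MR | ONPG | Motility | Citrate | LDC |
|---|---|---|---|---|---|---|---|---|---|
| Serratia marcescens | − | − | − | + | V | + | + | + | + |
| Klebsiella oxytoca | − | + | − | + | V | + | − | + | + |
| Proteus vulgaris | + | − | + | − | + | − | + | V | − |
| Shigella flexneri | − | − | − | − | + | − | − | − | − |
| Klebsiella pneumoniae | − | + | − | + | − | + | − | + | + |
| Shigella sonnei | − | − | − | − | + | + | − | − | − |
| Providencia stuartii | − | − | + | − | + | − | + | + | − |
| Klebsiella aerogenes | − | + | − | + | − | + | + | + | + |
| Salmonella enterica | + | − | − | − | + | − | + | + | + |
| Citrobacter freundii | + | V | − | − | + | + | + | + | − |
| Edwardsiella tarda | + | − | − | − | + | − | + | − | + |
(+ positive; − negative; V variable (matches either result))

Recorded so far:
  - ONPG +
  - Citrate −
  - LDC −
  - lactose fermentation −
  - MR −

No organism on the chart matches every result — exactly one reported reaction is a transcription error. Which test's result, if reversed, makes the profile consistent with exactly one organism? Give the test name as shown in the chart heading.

As reported, no row in the chart matches all 5 reactions.
Reversing lactose fermentation → still no organism matches.
Reversing ONPG → still no organism matches.
Reversing Citrate → still no organism matches.
Reversing MR (to +) → unique match: Shigella sonnei.
Reversing LDC → still no organism matches.

MR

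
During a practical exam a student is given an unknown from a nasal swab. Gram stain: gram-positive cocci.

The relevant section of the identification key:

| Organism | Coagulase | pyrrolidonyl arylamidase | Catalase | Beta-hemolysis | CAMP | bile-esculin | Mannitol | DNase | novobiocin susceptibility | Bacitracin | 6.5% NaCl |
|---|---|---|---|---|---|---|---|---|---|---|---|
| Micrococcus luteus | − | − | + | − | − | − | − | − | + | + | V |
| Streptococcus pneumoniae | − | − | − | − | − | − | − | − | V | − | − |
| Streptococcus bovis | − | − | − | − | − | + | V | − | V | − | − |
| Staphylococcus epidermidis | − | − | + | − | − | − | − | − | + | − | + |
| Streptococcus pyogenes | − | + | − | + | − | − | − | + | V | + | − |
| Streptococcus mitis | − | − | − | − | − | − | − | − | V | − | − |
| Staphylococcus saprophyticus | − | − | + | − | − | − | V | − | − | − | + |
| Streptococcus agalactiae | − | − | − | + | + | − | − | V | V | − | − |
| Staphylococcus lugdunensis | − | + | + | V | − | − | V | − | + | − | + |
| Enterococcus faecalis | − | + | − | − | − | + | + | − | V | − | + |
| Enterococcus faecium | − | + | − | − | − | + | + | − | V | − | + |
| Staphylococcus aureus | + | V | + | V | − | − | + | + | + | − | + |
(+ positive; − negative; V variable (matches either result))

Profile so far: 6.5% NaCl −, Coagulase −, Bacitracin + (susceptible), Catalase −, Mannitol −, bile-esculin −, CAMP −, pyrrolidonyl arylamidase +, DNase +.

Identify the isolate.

Bacitracin +: excludes 10 organisms — 2 left.
DNase +: excludes Micrococcus luteus — 1 left.
CAMP −: the one remaining candidate is consistent.
pyrrolidonyl arylamidase +: the one remaining candidate is consistent.
bile-esculin −: the one remaining candidate is consistent.
Mannitol −: the one remaining candidate is consistent.
Coagulase −: the one remaining candidate is consistent.
6.5% NaCl −: the one remaining candidate is consistent.
Catalase −: the one remaining candidate is consistent.

Streptococcus pyogenes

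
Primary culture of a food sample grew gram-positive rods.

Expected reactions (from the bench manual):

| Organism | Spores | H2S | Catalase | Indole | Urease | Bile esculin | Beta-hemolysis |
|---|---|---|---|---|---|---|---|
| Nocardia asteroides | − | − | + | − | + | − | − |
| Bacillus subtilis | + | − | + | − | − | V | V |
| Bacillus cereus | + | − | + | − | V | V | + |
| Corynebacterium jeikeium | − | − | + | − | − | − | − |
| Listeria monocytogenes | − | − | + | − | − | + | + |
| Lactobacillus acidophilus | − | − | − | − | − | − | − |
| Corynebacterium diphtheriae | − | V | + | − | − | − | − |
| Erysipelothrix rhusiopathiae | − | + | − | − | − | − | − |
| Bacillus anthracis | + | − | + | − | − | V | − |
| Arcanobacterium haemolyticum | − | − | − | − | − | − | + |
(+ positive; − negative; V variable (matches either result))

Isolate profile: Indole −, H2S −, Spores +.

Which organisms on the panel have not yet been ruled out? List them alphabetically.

Spores +: excludes 7 organisms — 3 left.
H2S −: all 3 remaining candidates are consistent.
Indole −: all 3 remaining candidates are consistent.

Bacillus anthracis, Bacillus cereus, Bacillus subtilis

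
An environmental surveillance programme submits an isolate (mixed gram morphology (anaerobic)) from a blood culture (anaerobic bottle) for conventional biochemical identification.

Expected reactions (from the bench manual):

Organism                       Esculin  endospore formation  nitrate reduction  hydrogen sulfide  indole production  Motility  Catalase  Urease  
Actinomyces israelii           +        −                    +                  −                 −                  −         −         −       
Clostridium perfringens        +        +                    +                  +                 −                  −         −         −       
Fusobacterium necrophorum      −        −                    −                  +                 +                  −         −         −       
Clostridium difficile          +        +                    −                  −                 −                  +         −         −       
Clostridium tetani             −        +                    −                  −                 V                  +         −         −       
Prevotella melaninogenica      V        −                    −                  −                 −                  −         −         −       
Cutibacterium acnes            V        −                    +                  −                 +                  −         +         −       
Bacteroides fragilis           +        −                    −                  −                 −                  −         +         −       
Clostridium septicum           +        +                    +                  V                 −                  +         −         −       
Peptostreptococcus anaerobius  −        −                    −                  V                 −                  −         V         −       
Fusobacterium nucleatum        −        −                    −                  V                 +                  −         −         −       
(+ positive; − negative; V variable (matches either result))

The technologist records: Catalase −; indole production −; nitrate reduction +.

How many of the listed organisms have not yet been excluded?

3

nitrate reduction +: excludes 7 organisms — 4 left.
Catalase −: excludes Cutibacterium acnes — 3 left.
indole production −: all 3 remaining candidates are consistent.
Still consistent: Actinomyces israelii, Clostridium perfringens, Clostridium septicum.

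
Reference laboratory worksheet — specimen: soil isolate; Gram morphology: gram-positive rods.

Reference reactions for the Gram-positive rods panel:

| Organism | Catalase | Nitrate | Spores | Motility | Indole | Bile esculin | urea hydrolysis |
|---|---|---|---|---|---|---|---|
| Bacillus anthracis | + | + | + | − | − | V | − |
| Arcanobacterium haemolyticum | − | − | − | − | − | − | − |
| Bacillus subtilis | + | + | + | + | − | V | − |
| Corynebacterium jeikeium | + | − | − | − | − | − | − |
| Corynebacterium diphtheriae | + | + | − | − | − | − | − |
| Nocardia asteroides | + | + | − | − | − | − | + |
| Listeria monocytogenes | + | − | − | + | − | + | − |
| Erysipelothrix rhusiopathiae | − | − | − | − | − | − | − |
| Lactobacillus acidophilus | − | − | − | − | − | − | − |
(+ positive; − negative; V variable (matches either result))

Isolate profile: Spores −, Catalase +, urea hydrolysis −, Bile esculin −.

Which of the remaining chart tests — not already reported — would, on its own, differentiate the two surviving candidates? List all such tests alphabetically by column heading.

urea hydrolysis −: excludes Nocardia asteroides — 8 left.
Spores −: excludes Bacillus anthracis, Bacillus subtilis — 6 left.
Bile esculin −: excludes Listeria monocytogenes — 5 left.
Catalase +: excludes Arcanobacterium haemolyticum, Erysipelothrix rhusiopathiae, Lactobacillus acidophilus — 2 left.
Two candidates remain: Corynebacterium diphtheriae and Corynebacterium jeikeium.
  Nitrate: Corynebacterium diphtheriae +, Corynebacterium jeikeium − — discriminates.
  Motility: − vs − — same for both, does not separate.
  Indole: − vs − — same for both, does not separate.

Nitrate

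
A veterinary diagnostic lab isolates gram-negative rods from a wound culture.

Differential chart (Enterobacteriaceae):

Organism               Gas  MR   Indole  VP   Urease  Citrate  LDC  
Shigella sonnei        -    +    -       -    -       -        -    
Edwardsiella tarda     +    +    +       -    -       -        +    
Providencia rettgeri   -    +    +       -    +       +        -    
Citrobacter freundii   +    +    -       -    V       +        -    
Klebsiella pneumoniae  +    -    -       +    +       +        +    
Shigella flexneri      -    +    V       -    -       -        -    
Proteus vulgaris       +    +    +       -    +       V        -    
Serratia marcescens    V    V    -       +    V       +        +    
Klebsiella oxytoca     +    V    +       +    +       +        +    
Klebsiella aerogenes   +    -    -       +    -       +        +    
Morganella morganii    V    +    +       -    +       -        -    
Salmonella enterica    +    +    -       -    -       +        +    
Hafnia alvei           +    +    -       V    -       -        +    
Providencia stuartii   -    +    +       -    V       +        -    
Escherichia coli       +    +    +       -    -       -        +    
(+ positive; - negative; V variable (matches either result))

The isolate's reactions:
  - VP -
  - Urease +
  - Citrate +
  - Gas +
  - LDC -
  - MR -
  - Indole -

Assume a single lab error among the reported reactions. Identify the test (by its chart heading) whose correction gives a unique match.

MR

As reported, no row in the chart matches all 7 reactions.
Reversing Urease → still no organism matches.
Reversing Indole → still no organism matches.
Reversing VP → still no organism matches.
Reversing LDC → still no organism matches.
Reversing Gas → still no organism matches.
Reversing MR (to +) → unique match: Citrobacter freundii.
Reversing Citrate → still no organism matches.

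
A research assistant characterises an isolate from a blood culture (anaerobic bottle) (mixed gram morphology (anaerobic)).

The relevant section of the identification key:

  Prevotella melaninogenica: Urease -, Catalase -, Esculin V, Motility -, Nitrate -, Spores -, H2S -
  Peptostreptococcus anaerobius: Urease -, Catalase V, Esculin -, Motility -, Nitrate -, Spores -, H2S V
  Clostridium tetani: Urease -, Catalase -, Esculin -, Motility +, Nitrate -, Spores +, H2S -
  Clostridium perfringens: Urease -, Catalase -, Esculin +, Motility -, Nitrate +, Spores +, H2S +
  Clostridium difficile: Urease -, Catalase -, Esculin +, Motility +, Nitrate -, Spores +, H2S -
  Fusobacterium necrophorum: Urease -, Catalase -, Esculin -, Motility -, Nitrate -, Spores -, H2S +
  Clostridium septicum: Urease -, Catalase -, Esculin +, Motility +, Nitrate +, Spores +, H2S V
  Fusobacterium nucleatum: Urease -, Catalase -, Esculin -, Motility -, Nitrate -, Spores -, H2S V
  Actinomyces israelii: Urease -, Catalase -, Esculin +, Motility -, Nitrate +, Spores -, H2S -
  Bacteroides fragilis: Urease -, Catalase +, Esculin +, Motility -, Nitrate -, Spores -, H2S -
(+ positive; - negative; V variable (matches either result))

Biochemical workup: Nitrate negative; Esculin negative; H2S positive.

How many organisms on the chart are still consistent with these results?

3

Esculin -: excludes 5 organisms — 5 left.
H2S +: excludes Prevotella melaninogenica, Clostridium tetani — 3 left.
Nitrate -: all 3 remaining candidates are consistent.
Still consistent: Fusobacterium necrophorum, Fusobacterium nucleatum, Peptostreptococcus anaerobius.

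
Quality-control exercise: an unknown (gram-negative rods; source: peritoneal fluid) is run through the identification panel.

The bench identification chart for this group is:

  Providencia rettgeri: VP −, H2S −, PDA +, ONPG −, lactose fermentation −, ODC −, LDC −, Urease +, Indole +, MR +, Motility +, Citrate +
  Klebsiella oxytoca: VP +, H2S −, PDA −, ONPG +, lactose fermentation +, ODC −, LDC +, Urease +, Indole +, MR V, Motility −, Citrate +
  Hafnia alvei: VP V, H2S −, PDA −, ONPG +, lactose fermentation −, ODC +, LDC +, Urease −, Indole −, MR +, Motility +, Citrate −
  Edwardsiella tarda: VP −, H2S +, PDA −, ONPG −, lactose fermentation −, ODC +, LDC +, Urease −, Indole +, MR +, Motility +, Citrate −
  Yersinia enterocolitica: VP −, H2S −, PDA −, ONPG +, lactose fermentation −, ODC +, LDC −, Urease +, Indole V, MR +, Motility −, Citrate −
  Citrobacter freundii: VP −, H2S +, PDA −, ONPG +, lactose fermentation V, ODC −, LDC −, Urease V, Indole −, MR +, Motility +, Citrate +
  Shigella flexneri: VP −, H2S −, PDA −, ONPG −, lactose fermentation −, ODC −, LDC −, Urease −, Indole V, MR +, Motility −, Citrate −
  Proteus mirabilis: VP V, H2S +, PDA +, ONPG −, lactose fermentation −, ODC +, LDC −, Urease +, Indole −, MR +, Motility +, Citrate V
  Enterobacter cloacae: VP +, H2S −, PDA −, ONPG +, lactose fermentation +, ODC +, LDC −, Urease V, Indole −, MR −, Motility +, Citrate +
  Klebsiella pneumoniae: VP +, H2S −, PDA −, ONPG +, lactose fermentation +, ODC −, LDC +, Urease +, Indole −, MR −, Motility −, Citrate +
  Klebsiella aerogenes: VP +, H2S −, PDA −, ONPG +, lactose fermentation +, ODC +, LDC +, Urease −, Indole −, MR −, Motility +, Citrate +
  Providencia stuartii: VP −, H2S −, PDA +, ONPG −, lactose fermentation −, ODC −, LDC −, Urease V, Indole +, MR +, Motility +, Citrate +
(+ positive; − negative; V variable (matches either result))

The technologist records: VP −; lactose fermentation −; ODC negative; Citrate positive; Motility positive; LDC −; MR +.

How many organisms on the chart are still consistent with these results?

3

VP −: excludes Klebsiella oxytoca, Enterobacter cloacae, Klebsiella pneumoniae, Klebsiella aerogenes — 8 left.
Motility +: excludes Yersinia enterocolitica, Shigella flexneri — 6 left.
lactose fermentation −: all 6 remaining candidates are consistent.
Citrate +: excludes Hafnia alvei, Edwardsiella tarda — 4 left.
LDC −: all 4 remaining candidates are consistent.
MR +: all 4 remaining candidates are consistent.
ODC −: excludes Proteus mirabilis — 3 left.
Still consistent: Citrobacter freundii, Providencia rettgeri, Providencia stuartii.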